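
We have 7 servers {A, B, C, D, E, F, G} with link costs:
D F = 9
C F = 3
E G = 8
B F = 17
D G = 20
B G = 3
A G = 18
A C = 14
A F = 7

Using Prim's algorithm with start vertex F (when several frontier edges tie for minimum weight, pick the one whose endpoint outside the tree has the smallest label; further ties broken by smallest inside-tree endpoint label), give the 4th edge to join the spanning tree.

B-F

Prim, starting at F.
Step 1: frontier [C F 3, A F 7, D F 9, B F 17] → take C F (3); add C.
Step 2: frontier [A C 14, A F 7, D F 9, B F 17] → take A F (7); add A.
Step 3: frontier [A G 18, D F 9, B F 17] → take D F (9); add D.
Step 4: frontier [A G 18, D G 20, B F 17] → take B F (17); add B.
Step 5: frontier [A G 18, B G 3, D G 20] → take B G (3); add G.
Step 6: frontier [E G 8] → take E G (8); add E.
The 4th edge added is B F.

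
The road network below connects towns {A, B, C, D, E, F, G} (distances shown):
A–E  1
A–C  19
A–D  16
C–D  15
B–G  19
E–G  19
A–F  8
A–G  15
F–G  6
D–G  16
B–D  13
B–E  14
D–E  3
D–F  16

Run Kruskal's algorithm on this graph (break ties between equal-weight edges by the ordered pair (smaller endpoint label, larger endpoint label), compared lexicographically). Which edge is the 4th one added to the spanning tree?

A-F

Sort edges by weight, then run Kruskal:
A–E (1): add. Components now {A,E} {B} {C} {D} {F} {G}
D–E (3): add. Components now {A,D,E} {B} {C} {F} {G}
F–G (6): add. Components now {A,D,E} {B} {C} {F,G}
A–F (8): add. Components now {A,D,E,F,G} {B} {C}
B–D (13): add. Components now {A,B,D,E,F,G} {C}
B–E (14): skip — B and E already connected.
A–G (15): skip — A and G already connected.
C–D (15): add. Components now {A,B,C,D,E,F,G}
The 4th edge added is A–F.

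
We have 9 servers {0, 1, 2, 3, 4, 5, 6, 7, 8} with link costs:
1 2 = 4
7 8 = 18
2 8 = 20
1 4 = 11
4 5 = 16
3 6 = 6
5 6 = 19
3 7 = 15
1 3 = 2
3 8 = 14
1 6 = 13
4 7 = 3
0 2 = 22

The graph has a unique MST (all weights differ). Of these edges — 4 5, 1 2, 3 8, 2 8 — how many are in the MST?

3

Kruskal's algorithm — process edges by increasing weight (ties by edge label):
1 3 (2): add — endpoints in different components.
4 7 (3): add — endpoints in different components.
1 2 (4): add — endpoints in different components.
3 6 (6): add — endpoints in different components.
1 4 (11): add — endpoints in different components.
1 6 (13): skip — 1 and 6 already connected.
3 8 (14): add — endpoints in different components.
3 7 (15): skip — 3 and 7 already connected.
4 5 (16): add — endpoints in different components.
7 8 (18): skip — 7 and 8 already connected.
5 6 (19): skip — 5 and 6 already connected.
2 8 (20): skip — 2 and 8 already connected.
0 2 (22): add — endpoints in different components.
MST edge set: {1 3, 4 7, 1 2, 3 6, 1 4, 3 8, 4 5, 0 2}.
Of the listed edges, {4 5, 1 2, 3 8} are in the MST → 3.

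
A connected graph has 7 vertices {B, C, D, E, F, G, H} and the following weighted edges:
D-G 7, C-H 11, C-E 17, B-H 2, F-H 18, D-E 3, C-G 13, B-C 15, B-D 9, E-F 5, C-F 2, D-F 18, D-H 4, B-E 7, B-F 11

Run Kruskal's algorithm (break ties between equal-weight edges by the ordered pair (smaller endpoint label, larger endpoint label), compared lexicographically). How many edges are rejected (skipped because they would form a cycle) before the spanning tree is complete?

Kruskal: consider edges lightest-first.
B-H (2): add. Components now {B,H} {C} {D} {E} {F} {G}
C-F (2): add. Components now {B,H} {C,F} {D} {E} {G}
D-E (3): add. Components now {B,H} {C,F} {D,E} {G}
D-H (4): add. Components now {B,D,E,H} {C,F} {G}
E-F (5): add. Components now {B,C,D,E,F,H} {G}
B-E (7): skip — B and E already connected.
D-G (7): add. Components now {B,C,D,E,F,G,H}
Edges rejected before the tree was complete: 1.

1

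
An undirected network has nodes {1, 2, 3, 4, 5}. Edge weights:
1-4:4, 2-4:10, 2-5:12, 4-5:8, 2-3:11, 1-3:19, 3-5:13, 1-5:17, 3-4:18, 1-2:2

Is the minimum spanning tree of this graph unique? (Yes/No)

Kruskal's algorithm — process edges by increasing weight (ties by edge label):
1-2 (2): add — endpoints in different components.
1-4 (4): add — endpoints in different components.
4-5 (8): add — endpoints in different components.
2-4 (10): skip — 2 and 4 already connected.
2-3 (11): add — endpoints in different components.
Every non-tree edge has weight strictly greater than the heaviest edge on the tree path between its endpoints, so the MST is unique.

Yes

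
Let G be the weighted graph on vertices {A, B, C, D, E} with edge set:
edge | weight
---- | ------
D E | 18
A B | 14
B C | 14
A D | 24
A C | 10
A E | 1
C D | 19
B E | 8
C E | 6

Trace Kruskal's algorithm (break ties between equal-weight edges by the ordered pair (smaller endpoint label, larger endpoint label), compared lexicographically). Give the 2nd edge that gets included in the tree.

C-E

Sort edges by weight, then run Kruskal:
A E (1): add. Components now {A,E} {B} {C} {D}
C E (6): add. Components now {A,C,E} {B} {D}
B E (8): add. Components now {A,B,C,E} {D}
A C (10): skip — A and C already connected.
A B (14): skip — A and B already connected.
B C (14): skip — B and C already connected.
D E (18): add. Components now {A,B,C,D,E}
The 2nd edge added is C E.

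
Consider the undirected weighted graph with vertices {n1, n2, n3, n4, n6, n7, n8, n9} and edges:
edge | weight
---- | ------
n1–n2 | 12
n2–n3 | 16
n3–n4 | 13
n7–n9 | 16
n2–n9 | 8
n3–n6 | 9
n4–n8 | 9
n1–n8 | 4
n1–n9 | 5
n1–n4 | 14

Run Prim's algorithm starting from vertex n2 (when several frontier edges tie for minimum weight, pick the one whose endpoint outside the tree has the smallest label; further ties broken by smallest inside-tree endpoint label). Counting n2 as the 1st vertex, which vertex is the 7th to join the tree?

Grow the tree from n2 using Prim:
Step 1: cheapest edge leaving the tree is n2–n9 (8); add n9.
Step 2: cheapest edge leaving the tree is n1–n9 (5); add n1.
Step 3: cheapest edge leaving the tree is n1–n8 (4); add n8.
Step 4: cheapest edge leaving the tree is n4–n8 (9); add n4.
Step 5: cheapest edge leaving the tree is n3–n4 (13); add n3.
Step 6: cheapest edge leaving the tree is n3–n6 (9); add n6.
Step 7: cheapest edge leaving the tree is n7–n9 (16); add n7.
Vertex order: n2, n9, n1, n8, n4, n3, n6, n7. The 7th vertex is n6.

n6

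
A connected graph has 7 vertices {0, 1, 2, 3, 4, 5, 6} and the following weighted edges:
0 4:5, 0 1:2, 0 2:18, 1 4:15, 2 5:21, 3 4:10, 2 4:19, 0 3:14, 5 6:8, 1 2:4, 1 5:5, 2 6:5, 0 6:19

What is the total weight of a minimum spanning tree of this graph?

31

Kruskal's algorithm — process edges by increasing weight (ties by edge label):
0 1 (2): add. Components now {0,1} {2} {3} {4} {5} {6}
1 2 (4): add. Components now {0,1,2} {3} {4} {5} {6}
0 4 (5): add. Components now {0,1,2,4} {3} {5} {6}
1 5 (5): add. Components now {0,1,2,4,5} {3} {6}
2 6 (5): add. Components now {0,1,2,4,5,6} {3}
5 6 (8): skip — 5 and 6 already connected.
3 4 (10): add. Components now {0,1,2,3,4,5,6}
MST edges: 0 1, 1 2, 0 4, 1 5, 2 6, 3 4; total weight 2+4+5+5+5+10 = 31.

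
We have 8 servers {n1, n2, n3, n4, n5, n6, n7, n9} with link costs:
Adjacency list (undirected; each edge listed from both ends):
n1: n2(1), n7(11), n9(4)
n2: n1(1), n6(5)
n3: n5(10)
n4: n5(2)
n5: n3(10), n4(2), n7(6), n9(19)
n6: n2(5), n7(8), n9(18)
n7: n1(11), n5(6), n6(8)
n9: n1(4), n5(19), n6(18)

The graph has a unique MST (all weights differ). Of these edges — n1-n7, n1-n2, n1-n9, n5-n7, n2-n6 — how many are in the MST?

4

Kruskal's algorithm — process edges by increasing weight (ties by edge label):
n1-n2 (1): add — endpoints in different components.
n4-n5 (2): add — endpoints in different components.
n1-n9 (4): add — endpoints in different components.
n2-n6 (5): add — endpoints in different components.
n5-n7 (6): add — endpoints in different components.
n6-n7 (8): add — endpoints in different components.
n3-n5 (10): add — endpoints in different components.
MST edge set: {n1-n2, n4-n5, n1-n9, n2-n6, n5-n7, n6-n7, n3-n5}.
Of the listed edges, {n1-n2, n1-n9, n5-n7, n2-n6} are in the MST → 4.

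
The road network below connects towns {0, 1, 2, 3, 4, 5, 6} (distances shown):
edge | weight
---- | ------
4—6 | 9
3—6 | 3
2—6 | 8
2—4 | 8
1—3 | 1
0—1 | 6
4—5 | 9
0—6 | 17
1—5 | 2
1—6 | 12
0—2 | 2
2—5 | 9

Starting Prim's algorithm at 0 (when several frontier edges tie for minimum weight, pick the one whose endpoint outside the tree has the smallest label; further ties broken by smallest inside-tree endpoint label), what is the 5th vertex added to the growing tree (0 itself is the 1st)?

Prim's algorithm from 0:
Step 1: cheapest edge leaving the tree is 0—2 (2); add 2.
Step 2: cheapest edge leaving the tree is 0—1 (6); add 1.
Step 3: cheapest edge leaving the tree is 1—3 (1); add 3.
Step 4: cheapest edge leaving the tree is 1—5 (2); add 5.
Step 5: cheapest edge leaving the tree is 3—6 (3); add 6.
Step 6: cheapest edge leaving the tree is 2—4 (8); add 4.
Vertex order: 0, 2, 1, 3, 5, 6, 4. The 5th vertex is 5.

5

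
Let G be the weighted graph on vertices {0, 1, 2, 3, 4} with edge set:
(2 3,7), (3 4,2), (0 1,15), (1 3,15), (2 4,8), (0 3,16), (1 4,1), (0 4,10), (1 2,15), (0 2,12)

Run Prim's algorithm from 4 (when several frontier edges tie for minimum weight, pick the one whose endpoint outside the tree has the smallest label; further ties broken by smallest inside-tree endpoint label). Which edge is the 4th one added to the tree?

Prim's algorithm from 4:
Step 1: cheapest edge leaving the tree is 1 4 (1); add 1.
Step 2: cheapest edge leaving the tree is 3 4 (2); add 3.
Step 3: cheapest edge leaving the tree is 2 3 (7); add 2.
Step 4: cheapest edge leaving the tree is 0 4 (10); add 0.
The 4th edge added is 0 4.

0-4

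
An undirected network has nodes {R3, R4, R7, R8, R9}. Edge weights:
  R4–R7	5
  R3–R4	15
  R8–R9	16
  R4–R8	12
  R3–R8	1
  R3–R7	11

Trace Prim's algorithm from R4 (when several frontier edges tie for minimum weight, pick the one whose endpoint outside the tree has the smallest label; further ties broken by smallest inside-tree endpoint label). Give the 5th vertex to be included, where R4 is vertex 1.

R9

Prim, starting at R4.
Step 1: frontier [R4–R7 5, R4–R8 12, R3–R4 15] → take R4–R7 (5); add R7.
Step 2: frontier [R4–R8 12, R3–R4 15, R3–R7 11] → take R3–R7 (11); add R3.
Step 3: frontier [R3–R8 1, R4–R8 12] → take R3–R8 (1); add R8.
Step 4: frontier [R8–R9 16] → take R8–R9 (16); add R9.
Vertex order: R4, R7, R3, R8, R9. The 5th vertex is R9.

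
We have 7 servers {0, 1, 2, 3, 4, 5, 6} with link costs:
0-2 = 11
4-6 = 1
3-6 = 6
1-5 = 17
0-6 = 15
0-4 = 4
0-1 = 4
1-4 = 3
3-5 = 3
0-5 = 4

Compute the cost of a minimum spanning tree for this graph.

26

Sort edges by weight, then run Kruskal:
4-6 (1): add. Components now {0} {1} {2} {3} {4,6} {5}
1-4 (3): add. Components now {0} {1,4,6} {2} {3} {5}
3-5 (3): add. Components now {0} {1,4,6} {2} {3,5}
0-1 (4): add. Components now {0,1,4,6} {2} {3,5}
0-4 (4): skip — 0 and 4 already connected.
0-5 (4): add. Components now {0,1,3,4,5,6} {2}
3-6 (6): skip — 3 and 6 already connected.
0-2 (11): add. Components now {0,1,2,3,4,5,6}
MST edges: 4-6, 1-4, 3-5, 0-1, 0-5, 0-2; total weight 1+3+3+4+4+11 = 26.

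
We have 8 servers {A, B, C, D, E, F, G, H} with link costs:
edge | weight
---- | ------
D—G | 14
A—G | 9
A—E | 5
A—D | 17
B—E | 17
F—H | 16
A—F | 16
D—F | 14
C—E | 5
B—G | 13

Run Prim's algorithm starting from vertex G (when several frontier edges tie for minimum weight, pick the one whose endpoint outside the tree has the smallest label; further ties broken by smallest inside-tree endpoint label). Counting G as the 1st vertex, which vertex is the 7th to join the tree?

F

Grow the tree from G using Prim:
Step 1: cheapest edge leaving the tree is A—G (9); add A.
Step 2: cheapest edge leaving the tree is A—E (5); add E.
Step 3: cheapest edge leaving the tree is C—E (5); add C.
Step 4: cheapest edge leaving the tree is B—G (13); add B.
Step 5: cheapest edge leaving the tree is D—G (14); add D.
Step 6: cheapest edge leaving the tree is D—F (14); add F.
Step 7: cheapest edge leaving the tree is F—H (16); add H.
Vertex order: G, A, E, C, B, D, F, H. The 7th vertex is F.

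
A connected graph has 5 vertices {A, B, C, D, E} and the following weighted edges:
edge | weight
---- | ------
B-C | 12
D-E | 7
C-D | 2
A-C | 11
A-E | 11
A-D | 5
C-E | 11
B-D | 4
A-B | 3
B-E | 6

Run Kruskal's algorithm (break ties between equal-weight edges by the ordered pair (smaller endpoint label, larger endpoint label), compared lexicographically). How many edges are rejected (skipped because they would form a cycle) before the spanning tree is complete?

1

Sort edges by weight, then run Kruskal:
C-D (2): add — endpoints in different components.
A-B (3): add — endpoints in different components.
B-D (4): add — endpoints in different components.
A-D (5): skip — A and D already connected.
B-E (6): add — endpoints in different components.
Edges rejected before the tree was complete: 1.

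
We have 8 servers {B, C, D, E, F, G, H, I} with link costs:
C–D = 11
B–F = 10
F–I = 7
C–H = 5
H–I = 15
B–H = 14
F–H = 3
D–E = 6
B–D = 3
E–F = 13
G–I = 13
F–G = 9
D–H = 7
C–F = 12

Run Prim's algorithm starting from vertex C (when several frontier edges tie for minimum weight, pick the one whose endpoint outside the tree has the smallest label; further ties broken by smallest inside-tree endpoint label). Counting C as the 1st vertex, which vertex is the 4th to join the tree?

D

Grow the tree from C using Prim:
Step 1: frontier [C–H 5, C–D 11, C–F 12] → take C–H (5); add H.
Step 2: frontier [C–D 11, C–F 12, F–H 3, D–H 7, B–H 14, H–I 15] → take F–H (3); add F.
Step 3: frontier [C–D 11, F–I 7, F–G 9, B–F 10, E–F 13, D–H 7, B–H 14, H–I 15] → take D–H (7); add D.
Step 4: frontier [B–D 3, D–E 6, F–I 7, F–G 9, B–F 10, E–F 13, B–H 14, H–I 15] → take B–D (3); add B.
Step 5: frontier [D–E 6, F–I 7, F–G 9, E–F 13, H–I 15] → take D–E (6); add E.
Step 6: frontier [F–I 7, F–G 9, H–I 15] → take F–I (7); add I.
Step 7: frontier [F–G 9, G–I 13] → take F–G (9); add G.
Vertex order: C, H, F, D, B, E, I, G. The 4th vertex is D.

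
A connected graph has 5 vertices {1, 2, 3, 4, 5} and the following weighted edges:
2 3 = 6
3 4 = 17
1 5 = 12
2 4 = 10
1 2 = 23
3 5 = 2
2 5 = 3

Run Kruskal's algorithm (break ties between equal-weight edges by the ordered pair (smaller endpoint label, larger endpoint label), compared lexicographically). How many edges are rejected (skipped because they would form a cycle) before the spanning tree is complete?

Sort edges by weight, then run Kruskal:
3 5 (2): add. Components now {1} {2} {3,5} {4}
2 5 (3): add. Components now {1} {2,3,5} {4}
2 3 (6): skip — 2 and 3 already connected.
2 4 (10): add. Components now {1} {2,3,4,5}
1 5 (12): add. Components now {1,2,3,4,5}
Edges rejected before the tree was complete: 1.

1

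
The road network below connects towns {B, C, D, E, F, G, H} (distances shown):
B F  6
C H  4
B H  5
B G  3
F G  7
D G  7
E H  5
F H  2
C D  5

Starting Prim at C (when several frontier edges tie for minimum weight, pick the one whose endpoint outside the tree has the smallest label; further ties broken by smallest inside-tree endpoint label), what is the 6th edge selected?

E-H

Grow the tree from C using Prim:
Step 1: cheapest edge leaving the tree is C H (4); add H.
Step 2: cheapest edge leaving the tree is F H (2); add F.
Step 3: cheapest edge leaving the tree is B H (5); add B.
Step 4: cheapest edge leaving the tree is B G (3); add G.
Step 5: cheapest edge leaving the tree is C D (5); add D.
Step 6: cheapest edge leaving the tree is E H (5); add E.
The 6th edge added is E H.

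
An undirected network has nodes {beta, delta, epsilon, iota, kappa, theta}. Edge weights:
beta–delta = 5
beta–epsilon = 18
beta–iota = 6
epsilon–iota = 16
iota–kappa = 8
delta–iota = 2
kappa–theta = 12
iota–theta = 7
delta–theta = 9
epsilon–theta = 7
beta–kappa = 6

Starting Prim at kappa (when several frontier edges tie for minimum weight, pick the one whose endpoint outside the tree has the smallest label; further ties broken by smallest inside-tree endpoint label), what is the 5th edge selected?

Grow the tree from kappa using Prim:
Step 1: cheapest edge leaving the tree is beta–kappa (6); add beta.
Step 2: cheapest edge leaving the tree is beta–delta (5); add delta.
Step 3: cheapest edge leaving the tree is delta–iota (2); add iota.
Step 4: cheapest edge leaving the tree is iota–theta (7); add theta.
Step 5: cheapest edge leaving the tree is epsilon–theta (7); add epsilon.
The 5th edge added is epsilon–theta.

epsilon-theta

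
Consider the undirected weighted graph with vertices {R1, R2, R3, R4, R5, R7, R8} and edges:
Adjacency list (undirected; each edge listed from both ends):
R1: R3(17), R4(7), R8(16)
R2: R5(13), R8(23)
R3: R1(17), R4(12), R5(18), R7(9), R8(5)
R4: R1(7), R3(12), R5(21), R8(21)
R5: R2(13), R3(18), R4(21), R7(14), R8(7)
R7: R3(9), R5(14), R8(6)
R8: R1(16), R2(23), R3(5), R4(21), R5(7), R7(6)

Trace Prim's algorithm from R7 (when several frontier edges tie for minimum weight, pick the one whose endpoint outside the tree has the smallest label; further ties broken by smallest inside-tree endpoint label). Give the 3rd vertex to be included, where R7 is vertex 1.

Grow the tree from R7 using Prim:
Step 1: frontier [R7-R8 6, R3-R7 9, R5-R7 14] → take R7-R8 (6); add R8.
Step 2: frontier [R3-R7 9, R5-R7 14, R3-R8 5, R5-R8 7, R1-R8 16, R4-R8 21, R2-R8 23] → take R3-R8 (5); add R3.
Step 3: frontier [R3-R4 12, R1-R3 17, R3-R5 18, R5-R7 14, R5-R8 7, R1-R8 16, R4-R8 21, R2-R8 23] → take R5-R8 (7); add R5.
Step 4: frontier [R3-R4 12, R1-R3 17, R2-R5 13, R4-R5 21, R1-R8 16, R4-R8 21, R2-R8 23] → take R3-R4 (12); add R4.
Step 5: frontier [R1-R3 17, R1-R4 7, R2-R5 13, R1-R8 16, R2-R8 23] → take R1-R4 (7); add R1.
Step 6: frontier [R2-R5 13, R2-R8 23] → take R2-R5 (13); add R2.
Vertex order: R7, R8, R3, R5, R4, R1, R2. The 3rd vertex is R3.

R3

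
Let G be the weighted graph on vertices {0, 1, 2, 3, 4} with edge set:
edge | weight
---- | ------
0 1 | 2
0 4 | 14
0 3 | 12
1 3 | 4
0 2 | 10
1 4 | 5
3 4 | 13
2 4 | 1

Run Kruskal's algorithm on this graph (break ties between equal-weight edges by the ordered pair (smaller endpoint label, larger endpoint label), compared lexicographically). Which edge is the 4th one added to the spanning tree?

1-4

Sort edges by weight, then run Kruskal:
2 4 (1): add — endpoints in different components.
0 1 (2): add — endpoints in different components.
1 3 (4): add — endpoints in different components.
1 4 (5): add — endpoints in different components.
The 4th edge added is 1 4.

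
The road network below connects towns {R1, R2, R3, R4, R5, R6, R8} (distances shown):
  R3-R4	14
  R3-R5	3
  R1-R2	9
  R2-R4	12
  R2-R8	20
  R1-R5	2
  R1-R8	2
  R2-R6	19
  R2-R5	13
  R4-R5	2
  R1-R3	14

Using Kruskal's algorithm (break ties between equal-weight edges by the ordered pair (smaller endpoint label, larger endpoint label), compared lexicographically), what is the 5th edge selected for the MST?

Kruskal: consider edges lightest-first.
R1-R5 (2): add — endpoints in different components.
R1-R8 (2): add — endpoints in different components.
R4-R5 (2): add — endpoints in different components.
R3-R5 (3): add — endpoints in different components.
R1-R2 (9): add — endpoints in different components.
R2-R4 (12): skip — R4 and R2 already connected.
R2-R5 (13): skip — R5 and R2 already connected.
R1-R3 (14): skip — R1 and R3 already connected.
R3-R4 (14): skip — R4 and R3 already connected.
R2-R6 (19): add — endpoints in different components.
The 5th edge added is R1-R2.

R1-R2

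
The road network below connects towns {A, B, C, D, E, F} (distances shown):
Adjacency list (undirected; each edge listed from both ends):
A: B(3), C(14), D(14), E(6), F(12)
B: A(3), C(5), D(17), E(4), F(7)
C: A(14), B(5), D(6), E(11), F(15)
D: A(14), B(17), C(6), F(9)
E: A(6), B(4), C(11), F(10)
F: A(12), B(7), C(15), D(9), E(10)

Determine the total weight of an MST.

25

Kruskal: consider edges lightest-first.
A B (3): add — endpoints in different components.
B E (4): add — endpoints in different components.
B C (5): add — endpoints in different components.
A E (6): skip — A and E already connected.
C D (6): add — endpoints in different components.
B F (7): add — endpoints in different components.
MST edges: A B, B E, B C, C D, B F; total weight 3+4+5+6+7 = 25.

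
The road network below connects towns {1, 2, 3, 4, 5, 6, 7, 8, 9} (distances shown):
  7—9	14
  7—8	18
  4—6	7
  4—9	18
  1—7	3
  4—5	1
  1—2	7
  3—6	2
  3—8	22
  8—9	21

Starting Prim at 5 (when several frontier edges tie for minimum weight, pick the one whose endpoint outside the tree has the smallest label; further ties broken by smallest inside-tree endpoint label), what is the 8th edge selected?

7-8

Grow the tree from 5 using Prim:
Step 1: cheapest edge leaving the tree is 4—5 (1); add 4.
Step 2: cheapest edge leaving the tree is 4—6 (7); add 6.
Step 3: cheapest edge leaving the tree is 3—6 (2); add 3.
Step 4: cheapest edge leaving the tree is 4—9 (18); add 9.
Step 5: cheapest edge leaving the tree is 7—9 (14); add 7.
Step 6: cheapest edge leaving the tree is 1—7 (3); add 1.
Step 7: cheapest edge leaving the tree is 1—2 (7); add 2.
Step 8: cheapest edge leaving the tree is 7—8 (18); add 8.
The 8th edge added is 7—8.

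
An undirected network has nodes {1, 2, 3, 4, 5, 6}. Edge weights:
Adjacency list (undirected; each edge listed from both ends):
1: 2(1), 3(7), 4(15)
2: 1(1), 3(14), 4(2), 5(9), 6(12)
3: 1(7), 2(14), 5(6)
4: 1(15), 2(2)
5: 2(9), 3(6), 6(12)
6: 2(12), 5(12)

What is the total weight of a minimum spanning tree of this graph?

28

Sort edges by weight, then run Kruskal:
1–2 (1): add — endpoints in different components.
2–4 (2): add — endpoints in different components.
3–5 (6): add — endpoints in different components.
1–3 (7): add — endpoints in different components.
2–5 (9): skip — 2 and 5 already connected.
2–6 (12): add — endpoints in different components.
MST edges: 1–2, 2–4, 3–5, 1–3, 2–6; total weight 1+2+6+7+12 = 28.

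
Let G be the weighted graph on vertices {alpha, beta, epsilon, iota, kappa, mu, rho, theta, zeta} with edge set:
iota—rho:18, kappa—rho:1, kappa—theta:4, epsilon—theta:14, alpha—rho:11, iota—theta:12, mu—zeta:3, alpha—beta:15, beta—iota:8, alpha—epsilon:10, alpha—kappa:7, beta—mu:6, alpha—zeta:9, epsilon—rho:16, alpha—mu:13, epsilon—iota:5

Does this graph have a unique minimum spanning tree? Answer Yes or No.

Kruskal: consider edges lightest-first.
kappa—rho (1): add — endpoints in different components.
mu—zeta (3): add — endpoints in different components.
kappa—theta (4): add — endpoints in different components.
epsilon—iota (5): add — endpoints in different components.
beta—mu (6): add — endpoints in different components.
alpha—kappa (7): add — endpoints in different components.
beta—iota (8): add — endpoints in different components.
alpha—zeta (9): add — endpoints in different components.
Every non-tree edge has weight strictly greater than the heaviest edge on the tree path between its endpoints, so the MST is unique.

Yes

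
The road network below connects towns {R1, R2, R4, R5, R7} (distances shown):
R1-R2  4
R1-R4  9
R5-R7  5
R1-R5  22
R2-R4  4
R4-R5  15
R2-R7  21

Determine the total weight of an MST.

Prim's algorithm from R4:
Step 1: frontier [R2-R4 4, R1-R4 9, R4-R5 15] → take R2-R4 (4); add R2.
Step 2: frontier [R1-R2 4, R2-R7 21, R1-R4 9, R4-R5 15] → take R1-R2 (4); add R1.
Step 3: frontier [R1-R5 22, R2-R7 21, R4-R5 15] → take R4-R5 (15); add R5.
Step 4: frontier [R2-R7 21, R5-R7 5] → take R5-R7 (5); add R7.
MST edges: R2-R4, R1-R2, R4-R5, R5-R7; total weight 4+4+15+5 = 28.

28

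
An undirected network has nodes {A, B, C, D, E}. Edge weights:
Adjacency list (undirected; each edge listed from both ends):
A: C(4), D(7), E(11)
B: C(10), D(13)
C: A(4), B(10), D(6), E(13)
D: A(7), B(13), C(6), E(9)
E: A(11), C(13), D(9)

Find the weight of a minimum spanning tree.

29

Kruskal's algorithm — process edges by increasing weight (ties by edge label):
A–C (4): add — endpoints in different components.
C–D (6): add — endpoints in different components.
A–D (7): skip — A and D already connected.
D–E (9): add — endpoints in different components.
B–C (10): add — endpoints in different components.
MST edges: A–C, C–D, D–E, B–C; total weight 4+6+9+10 = 29.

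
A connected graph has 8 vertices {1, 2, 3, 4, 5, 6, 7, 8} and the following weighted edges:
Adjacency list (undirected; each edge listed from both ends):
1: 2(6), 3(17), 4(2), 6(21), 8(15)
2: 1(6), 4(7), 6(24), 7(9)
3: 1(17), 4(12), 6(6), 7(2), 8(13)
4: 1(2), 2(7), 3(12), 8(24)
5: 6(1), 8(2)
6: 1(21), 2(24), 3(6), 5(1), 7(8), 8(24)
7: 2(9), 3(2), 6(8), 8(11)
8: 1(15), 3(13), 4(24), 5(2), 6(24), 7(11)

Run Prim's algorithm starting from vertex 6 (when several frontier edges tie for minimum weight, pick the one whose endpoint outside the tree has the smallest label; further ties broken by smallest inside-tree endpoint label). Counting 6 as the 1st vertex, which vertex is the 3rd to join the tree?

Grow the tree from 6 using Prim:
Step 1: cheapest edge leaving the tree is 5–6 (1); add 5.
Step 2: cheapest edge leaving the tree is 5–8 (2); add 8.
Step 3: cheapest edge leaving the tree is 3–6 (6); add 3.
Step 4: cheapest edge leaving the tree is 3–7 (2); add 7.
Step 5: cheapest edge leaving the tree is 2–7 (9); add 2.
Step 6: cheapest edge leaving the tree is 1–2 (6); add 1.
Step 7: cheapest edge leaving the tree is 1–4 (2); add 4.
Vertex order: 6, 5, 8, 3, 7, 2, 1, 4. The 3rd vertex is 8.

8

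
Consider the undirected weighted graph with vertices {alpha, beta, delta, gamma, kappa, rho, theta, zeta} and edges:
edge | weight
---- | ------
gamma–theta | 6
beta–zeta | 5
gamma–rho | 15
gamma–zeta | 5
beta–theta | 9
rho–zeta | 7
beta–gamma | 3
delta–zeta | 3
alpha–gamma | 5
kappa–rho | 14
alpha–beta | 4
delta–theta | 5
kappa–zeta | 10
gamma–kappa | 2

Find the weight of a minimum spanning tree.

29

Prim's algorithm from alpha:
Step 1: cheapest edge leaving the tree is alpha–beta (4); add beta.
Step 2: cheapest edge leaving the tree is beta–gamma (3); add gamma.
Step 3: cheapest edge leaving the tree is gamma–kappa (2); add kappa.
Step 4: cheapest edge leaving the tree is beta–zeta (5); add zeta.
Step 5: cheapest edge leaving the tree is delta–zeta (3); add delta.
Step 6: cheapest edge leaving the tree is delta–theta (5); add theta.
Step 7: cheapest edge leaving the tree is rho–zeta (7); add rho.
MST edges: alpha–beta, beta–gamma, gamma–kappa, beta–zeta, delta–zeta, delta–theta, rho–zeta; total weight 4+3+2+5+3+5+7 = 29.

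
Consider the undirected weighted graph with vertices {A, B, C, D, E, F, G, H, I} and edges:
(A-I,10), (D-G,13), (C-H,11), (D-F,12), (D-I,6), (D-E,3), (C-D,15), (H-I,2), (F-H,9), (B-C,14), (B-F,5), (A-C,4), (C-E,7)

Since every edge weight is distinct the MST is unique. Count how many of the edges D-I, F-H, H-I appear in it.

3

Kruskal: consider edges lightest-first.
H-I (2): add — endpoints in different components.
D-E (3): add — endpoints in different components.
A-C (4): add — endpoints in different components.
B-F (5): add — endpoints in different components.
D-I (6): add — endpoints in different components.
C-E (7): add — endpoints in different components.
F-H (9): add — endpoints in different components.
A-I (10): skip — A and I already connected.
C-H (11): skip — C and H already connected.
D-F (12): skip — D and F already connected.
D-G (13): add — endpoints in different components.
MST edge set: {H-I, D-E, A-C, B-F, D-I, C-E, F-H, D-G}.
Of the listed edges, {D-I, F-H, H-I} are in the MST → 3.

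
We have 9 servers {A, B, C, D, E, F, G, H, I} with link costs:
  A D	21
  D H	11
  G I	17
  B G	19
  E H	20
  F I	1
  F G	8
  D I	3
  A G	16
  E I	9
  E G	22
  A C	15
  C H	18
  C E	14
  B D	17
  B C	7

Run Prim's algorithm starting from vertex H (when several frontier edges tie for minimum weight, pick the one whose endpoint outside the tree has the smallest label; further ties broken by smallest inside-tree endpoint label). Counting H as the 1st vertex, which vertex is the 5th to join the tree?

Prim, starting at H.
Step 1: cheapest edge leaving the tree is D H (11); add D.
Step 2: cheapest edge leaving the tree is D I (3); add I.
Step 3: cheapest edge leaving the tree is F I (1); add F.
Step 4: cheapest edge leaving the tree is F G (8); add G.
Step 5: cheapest edge leaving the tree is E I (9); add E.
Step 6: cheapest edge leaving the tree is C E (14); add C.
Step 7: cheapest edge leaving the tree is B C (7); add B.
Step 8: cheapest edge leaving the tree is A C (15); add A.
Vertex order: H, D, I, F, G, E, C, B, A. The 5th vertex is G.

G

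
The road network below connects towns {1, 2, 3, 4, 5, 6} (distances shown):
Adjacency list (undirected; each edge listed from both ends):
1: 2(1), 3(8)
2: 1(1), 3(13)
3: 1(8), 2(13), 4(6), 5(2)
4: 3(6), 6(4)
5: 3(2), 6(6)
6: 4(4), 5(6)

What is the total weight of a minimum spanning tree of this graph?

21

Kruskal's algorithm — process edges by increasing weight (ties by edge label):
1—2 (1): add — endpoints in different components.
3—5 (2): add — endpoints in different components.
4—6 (4): add — endpoints in different components.
3—4 (6): add — endpoints in different components.
5—6 (6): skip — 5 and 6 already connected.
1—3 (8): add — endpoints in different components.
MST edges: 1—2, 3—5, 4—6, 3—4, 1—3; total weight 1+2+4+6+8 = 21.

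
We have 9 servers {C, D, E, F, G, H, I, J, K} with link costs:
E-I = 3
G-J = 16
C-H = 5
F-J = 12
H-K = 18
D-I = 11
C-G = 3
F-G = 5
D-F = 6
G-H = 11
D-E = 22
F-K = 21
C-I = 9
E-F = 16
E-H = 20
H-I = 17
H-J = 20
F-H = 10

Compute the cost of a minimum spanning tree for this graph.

Sort edges by weight, then run Kruskal:
C-G (3): add — endpoints in different components.
E-I (3): add — endpoints in different components.
C-H (5): add — endpoints in different components.
F-G (5): add — endpoints in different components.
D-F (6): add — endpoints in different components.
C-I (9): add — endpoints in different components.
F-H (10): skip — F and H already connected.
D-I (11): skip — D and I already connected.
G-H (11): skip — G and H already connected.
F-J (12): add — endpoints in different components.
E-F (16): skip — E and F already connected.
G-J (16): skip — G and J already connected.
H-I (17): skip — H and I already connected.
H-K (18): add — endpoints in different components.
MST edges: C-G, E-I, C-H, F-G, D-F, C-I, F-J, H-K; total weight 3+3+5+5+6+9+12+18 = 61.

61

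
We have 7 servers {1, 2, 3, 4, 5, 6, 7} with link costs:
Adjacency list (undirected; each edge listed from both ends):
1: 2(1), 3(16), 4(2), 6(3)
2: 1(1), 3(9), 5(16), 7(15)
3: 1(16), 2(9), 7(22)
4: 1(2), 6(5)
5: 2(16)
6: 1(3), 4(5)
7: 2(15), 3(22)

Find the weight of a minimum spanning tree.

Prim's algorithm from 5:
Step 1: cheapest edge leaving the tree is 2 5 (16); add 2.
Step 2: cheapest edge leaving the tree is 1 2 (1); add 1.
Step 3: cheapest edge leaving the tree is 1 4 (2); add 4.
Step 4: cheapest edge leaving the tree is 1 6 (3); add 6.
Step 5: cheapest edge leaving the tree is 2 3 (9); add 3.
Step 6: cheapest edge leaving the tree is 2 7 (15); add 7.
MST edges: 2 5, 1 2, 1 4, 1 6, 2 3, 2 7; total weight 16+1+2+3+9+15 = 46.

46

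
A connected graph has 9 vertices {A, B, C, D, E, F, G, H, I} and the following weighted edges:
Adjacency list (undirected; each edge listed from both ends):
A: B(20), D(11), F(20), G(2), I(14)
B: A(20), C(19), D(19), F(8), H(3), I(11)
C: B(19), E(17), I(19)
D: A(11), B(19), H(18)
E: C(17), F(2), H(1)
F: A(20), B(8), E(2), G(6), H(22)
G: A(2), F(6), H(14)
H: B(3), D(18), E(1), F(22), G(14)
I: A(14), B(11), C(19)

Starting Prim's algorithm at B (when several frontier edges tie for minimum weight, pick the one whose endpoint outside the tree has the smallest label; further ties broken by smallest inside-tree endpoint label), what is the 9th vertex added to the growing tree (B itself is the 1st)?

C

Grow the tree from B using Prim:
Step 1: cheapest edge leaving the tree is B—H (3); add H.
Step 2: cheapest edge leaving the tree is E—H (1); add E.
Step 3: cheapest edge leaving the tree is E—F (2); add F.
Step 4: cheapest edge leaving the tree is F—G (6); add G.
Step 5: cheapest edge leaving the tree is A—G (2); add A.
Step 6: cheapest edge leaving the tree is A—D (11); add D.
Step 7: cheapest edge leaving the tree is B—I (11); add I.
Step 8: cheapest edge leaving the tree is C—E (17); add C.
Vertex order: B, H, E, F, G, A, D, I, C. The 9th vertex is C.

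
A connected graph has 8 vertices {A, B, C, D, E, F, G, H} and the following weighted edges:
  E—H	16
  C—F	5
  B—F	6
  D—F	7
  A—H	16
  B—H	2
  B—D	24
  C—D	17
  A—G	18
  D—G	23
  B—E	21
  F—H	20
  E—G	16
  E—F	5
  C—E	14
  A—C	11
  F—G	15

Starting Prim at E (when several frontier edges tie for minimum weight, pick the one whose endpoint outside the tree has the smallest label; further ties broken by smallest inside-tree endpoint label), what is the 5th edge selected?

D-F

Grow the tree from E using Prim:
Step 1: cheapest edge leaving the tree is E—F (5); add F.
Step 2: cheapest edge leaving the tree is C—F (5); add C.
Step 3: cheapest edge leaving the tree is B—F (6); add B.
Step 4: cheapest edge leaving the tree is B—H (2); add H.
Step 5: cheapest edge leaving the tree is D—F (7); add D.
Step 6: cheapest edge leaving the tree is A—C (11); add A.
Step 7: cheapest edge leaving the tree is F—G (15); add G.
The 5th edge added is D—F.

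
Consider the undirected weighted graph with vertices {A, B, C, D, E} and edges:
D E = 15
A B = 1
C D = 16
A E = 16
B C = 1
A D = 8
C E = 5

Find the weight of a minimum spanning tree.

Grow the tree from D using Prim:
Step 1: frontier [A D 8, D E 15, C D 16] → take A D (8); add A.
Step 2: frontier [A B 1, A E 16, D E 15, C D 16] → take A B (1); add B.
Step 3: frontier [A E 16, B C 1, D E 15, C D 16] → take B C (1); add C.
Step 4: frontier [A E 16, C E 5, D E 15] → take C E (5); add E.
MST edges: A D, A B, B C, C E; total weight 8+1+1+5 = 15.

15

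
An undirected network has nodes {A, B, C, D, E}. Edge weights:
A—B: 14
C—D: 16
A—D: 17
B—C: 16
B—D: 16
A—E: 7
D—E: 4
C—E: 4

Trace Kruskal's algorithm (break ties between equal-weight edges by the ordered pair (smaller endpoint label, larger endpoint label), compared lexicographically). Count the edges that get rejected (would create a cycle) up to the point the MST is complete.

0

Sort edges by weight, then run Kruskal:
C—E (4): add — endpoints in different components.
D—E (4): add — endpoints in different components.
A—E (7): add — endpoints in different components.
A—B (14): add — endpoints in different components.
Edges rejected before the tree was complete: 0.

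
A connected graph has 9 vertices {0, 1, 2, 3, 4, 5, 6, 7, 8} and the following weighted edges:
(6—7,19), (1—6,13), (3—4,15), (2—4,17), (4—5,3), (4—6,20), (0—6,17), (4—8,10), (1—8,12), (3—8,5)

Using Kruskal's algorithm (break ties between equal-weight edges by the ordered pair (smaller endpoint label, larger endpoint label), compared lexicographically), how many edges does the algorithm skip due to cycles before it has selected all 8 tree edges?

1

Kruskal's algorithm — process edges by increasing weight (ties by edge label):
4—5 (3): add — endpoints in different components.
3—8 (5): add — endpoints in different components.
4—8 (10): add — endpoints in different components.
1—8 (12): add — endpoints in different components.
1—6 (13): add — endpoints in different components.
3—4 (15): skip — 3 and 4 already connected.
0—6 (17): add — endpoints in different components.
2—4 (17): add — endpoints in different components.
6—7 (19): add — endpoints in different components.
Edges rejected before the tree was complete: 1.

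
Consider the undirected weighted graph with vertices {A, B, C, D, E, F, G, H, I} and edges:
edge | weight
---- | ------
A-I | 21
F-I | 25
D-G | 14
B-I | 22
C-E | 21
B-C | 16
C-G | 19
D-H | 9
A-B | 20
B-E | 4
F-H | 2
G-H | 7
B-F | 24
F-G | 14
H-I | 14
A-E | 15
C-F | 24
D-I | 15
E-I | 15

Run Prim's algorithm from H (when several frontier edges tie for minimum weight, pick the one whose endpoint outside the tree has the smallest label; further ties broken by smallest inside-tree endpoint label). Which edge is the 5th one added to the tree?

E-I

Prim's algorithm from H:
Step 1: cheapest edge leaving the tree is F-H (2); add F.
Step 2: cheapest edge leaving the tree is G-H (7); add G.
Step 3: cheapest edge leaving the tree is D-H (9); add D.
Step 4: cheapest edge leaving the tree is H-I (14); add I.
Step 5: cheapest edge leaving the tree is E-I (15); add E.
Step 6: cheapest edge leaving the tree is B-E (4); add B.
Step 7: cheapest edge leaving the tree is A-E (15); add A.
Step 8: cheapest edge leaving the tree is B-C (16); add C.
The 5th edge added is E-I.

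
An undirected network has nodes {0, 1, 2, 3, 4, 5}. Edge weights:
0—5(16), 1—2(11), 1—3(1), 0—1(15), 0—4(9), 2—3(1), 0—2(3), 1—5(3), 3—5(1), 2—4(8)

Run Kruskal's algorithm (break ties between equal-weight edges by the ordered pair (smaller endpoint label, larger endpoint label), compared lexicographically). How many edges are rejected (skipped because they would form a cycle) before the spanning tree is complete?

1

Sort edges by weight, then run Kruskal:
1—3 (1): add — endpoints in different components.
2—3 (1): add — endpoints in different components.
3—5 (1): add — endpoints in different components.
0—2 (3): add — endpoints in different components.
1—5 (3): skip — 1 and 5 already connected.
2—4 (8): add — endpoints in different components.
Edges rejected before the tree was complete: 1.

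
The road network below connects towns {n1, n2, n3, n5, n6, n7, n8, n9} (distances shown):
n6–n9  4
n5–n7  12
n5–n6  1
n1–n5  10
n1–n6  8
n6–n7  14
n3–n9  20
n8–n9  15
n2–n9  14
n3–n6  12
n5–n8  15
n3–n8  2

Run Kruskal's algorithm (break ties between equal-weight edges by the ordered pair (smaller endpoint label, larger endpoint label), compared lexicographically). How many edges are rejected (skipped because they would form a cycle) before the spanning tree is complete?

Sort edges by weight, then run Kruskal:
n5–n6 (1): add — endpoints in different components.
n3–n8 (2): add — endpoints in different components.
n6–n9 (4): add — endpoints in different components.
n1–n6 (8): add — endpoints in different components.
n1–n5 (10): skip — n1 and n5 already connected.
n3–n6 (12): add — endpoints in different components.
n5–n7 (12): add — endpoints in different components.
n2–n9 (14): add — endpoints in different components.
Edges rejected before the tree was complete: 1.

1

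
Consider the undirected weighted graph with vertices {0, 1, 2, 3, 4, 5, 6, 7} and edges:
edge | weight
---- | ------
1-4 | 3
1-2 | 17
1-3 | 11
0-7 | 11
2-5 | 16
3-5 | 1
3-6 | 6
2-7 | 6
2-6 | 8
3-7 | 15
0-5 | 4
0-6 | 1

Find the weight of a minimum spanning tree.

Kruskal's algorithm — process edges by increasing weight (ties by edge label):
0-6 (1): add — endpoints in different components.
3-5 (1): add — endpoints in different components.
1-4 (3): add — endpoints in different components.
0-5 (4): add — endpoints in different components.
2-7 (6): add — endpoints in different components.
3-6 (6): skip — 3 and 6 already connected.
2-6 (8): add — endpoints in different components.
0-7 (11): skip — 0 and 7 already connected.
1-3 (11): add — endpoints in different components.
MST edges: 0-6, 3-5, 1-4, 0-5, 2-7, 2-6, 1-3; total weight 1+1+3+4+6+8+11 = 34.

34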